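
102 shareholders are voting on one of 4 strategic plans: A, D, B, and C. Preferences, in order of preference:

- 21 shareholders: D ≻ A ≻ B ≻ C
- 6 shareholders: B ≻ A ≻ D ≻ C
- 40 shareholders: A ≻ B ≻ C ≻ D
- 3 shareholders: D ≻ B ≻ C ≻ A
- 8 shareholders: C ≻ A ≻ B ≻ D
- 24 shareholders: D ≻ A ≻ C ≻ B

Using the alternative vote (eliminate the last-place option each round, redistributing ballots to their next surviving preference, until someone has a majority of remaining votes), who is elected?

Round 1: A 40, D 48, B 6, C 8. Eliminate B.
Round 2: A 46, D 48, C 8. Eliminate C.
Round 3: A 54, D 48. A has a majority.

A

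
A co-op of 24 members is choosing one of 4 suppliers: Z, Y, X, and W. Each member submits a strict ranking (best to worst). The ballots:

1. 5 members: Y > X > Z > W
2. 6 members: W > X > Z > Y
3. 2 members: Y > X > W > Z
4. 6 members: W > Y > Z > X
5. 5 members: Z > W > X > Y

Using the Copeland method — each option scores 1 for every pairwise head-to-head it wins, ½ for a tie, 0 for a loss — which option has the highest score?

Z: loses to Y, X, and W → score 0.
Y: beats Z and X; loses to W → score 2.
X: beats Z; loses to Y and W → score 1.
W: beats Z, Y, and X → score 3.
W has the best pairwise record.

W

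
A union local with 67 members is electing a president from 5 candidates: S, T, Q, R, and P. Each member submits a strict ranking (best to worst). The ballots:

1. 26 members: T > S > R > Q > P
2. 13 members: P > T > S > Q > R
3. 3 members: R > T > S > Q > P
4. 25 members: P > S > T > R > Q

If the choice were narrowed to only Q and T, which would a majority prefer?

T

Voters preferring Q to T: 0; preferring T to Q: 67.
T wins the head-to-head.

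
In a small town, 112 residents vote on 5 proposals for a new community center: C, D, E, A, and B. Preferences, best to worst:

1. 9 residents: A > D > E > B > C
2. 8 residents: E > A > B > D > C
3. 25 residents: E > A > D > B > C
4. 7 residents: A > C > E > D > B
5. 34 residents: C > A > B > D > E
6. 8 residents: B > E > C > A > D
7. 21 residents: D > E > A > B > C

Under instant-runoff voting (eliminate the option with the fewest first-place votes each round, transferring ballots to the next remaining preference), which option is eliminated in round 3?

Round 1: C 34, D 21, E 33, A 16, B 8. Eliminate B.
Round 2: C 34, D 21, E 41, A 16. Eliminate A.
Round 3: C 41, D 30, E 41. Eliminate D.

D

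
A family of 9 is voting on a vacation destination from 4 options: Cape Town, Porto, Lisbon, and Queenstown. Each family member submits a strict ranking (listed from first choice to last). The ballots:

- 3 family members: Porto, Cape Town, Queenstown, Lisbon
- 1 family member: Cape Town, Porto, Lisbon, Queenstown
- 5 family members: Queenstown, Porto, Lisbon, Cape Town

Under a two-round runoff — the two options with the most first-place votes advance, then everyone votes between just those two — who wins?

Round 1 first-place votes: Cape Town 1, Porto 3, Lisbon 0, Queenstown 5.
Queenstown and Porto advance.
Runoff: Queenstown is preferred to Porto by 5 voters; Porto by 4.
Queenstown wins the runoff.

Queenstown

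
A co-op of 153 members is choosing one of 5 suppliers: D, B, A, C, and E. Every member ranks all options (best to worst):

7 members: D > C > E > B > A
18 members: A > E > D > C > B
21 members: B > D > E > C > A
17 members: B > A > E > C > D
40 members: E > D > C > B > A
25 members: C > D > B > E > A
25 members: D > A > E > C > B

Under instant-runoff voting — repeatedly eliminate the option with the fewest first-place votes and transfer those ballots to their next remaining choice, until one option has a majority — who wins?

D

Round 1: D 32, B 38, A 18, C 25, E 40. Eliminate A.
Round 2: D 32, B 38, C 25, E 58. Eliminate C.
Round 3: D 57, B 38, E 58. Eliminate B.
Round 4: D 78, E 75. D has a majority.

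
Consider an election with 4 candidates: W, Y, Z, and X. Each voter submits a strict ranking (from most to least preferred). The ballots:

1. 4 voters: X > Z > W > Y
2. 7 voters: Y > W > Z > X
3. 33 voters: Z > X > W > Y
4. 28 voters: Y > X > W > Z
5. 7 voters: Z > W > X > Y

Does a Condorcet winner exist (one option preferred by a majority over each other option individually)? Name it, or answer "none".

Z

Z vs W: 44–35 for Z.
Z vs Y: 44–35 for Z.
Z vs X: 47–32 for Z.
Z beats every other option head-to-head.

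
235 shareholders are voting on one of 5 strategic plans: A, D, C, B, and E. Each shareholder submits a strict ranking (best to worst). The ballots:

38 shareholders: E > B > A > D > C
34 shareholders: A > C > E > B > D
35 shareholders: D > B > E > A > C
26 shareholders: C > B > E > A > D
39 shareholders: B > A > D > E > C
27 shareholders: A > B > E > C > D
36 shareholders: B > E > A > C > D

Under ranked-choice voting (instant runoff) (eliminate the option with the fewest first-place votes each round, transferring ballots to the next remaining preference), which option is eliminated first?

C

Round 1: A 61, D 35, C 26, B 75, E 38. Eliminate C.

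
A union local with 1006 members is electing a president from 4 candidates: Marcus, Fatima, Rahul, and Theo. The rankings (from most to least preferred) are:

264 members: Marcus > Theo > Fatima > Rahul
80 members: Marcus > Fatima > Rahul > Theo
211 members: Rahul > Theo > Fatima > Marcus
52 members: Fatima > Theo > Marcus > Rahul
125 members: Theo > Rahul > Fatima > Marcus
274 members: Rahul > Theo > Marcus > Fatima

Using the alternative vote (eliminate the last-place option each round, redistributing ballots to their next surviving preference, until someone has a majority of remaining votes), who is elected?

Round 1: Marcus 344, Fatima 52, Rahul 485, Theo 125. Eliminate Fatima.
Round 2: Marcus 344, Rahul 485, Theo 177. Eliminate Theo.
Round 3: Marcus 396, Rahul 610. Rahul has a majority.

Rahul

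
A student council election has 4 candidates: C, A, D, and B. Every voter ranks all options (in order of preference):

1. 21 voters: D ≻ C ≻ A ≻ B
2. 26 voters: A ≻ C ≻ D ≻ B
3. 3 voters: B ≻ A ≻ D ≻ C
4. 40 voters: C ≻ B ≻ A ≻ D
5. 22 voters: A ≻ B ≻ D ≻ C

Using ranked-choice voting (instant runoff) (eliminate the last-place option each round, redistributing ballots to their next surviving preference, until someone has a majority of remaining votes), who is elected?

C

Round 1: C 40, A 48, D 21, B 3. Eliminate B.
Round 2: C 40, A 51, D 21. Eliminate D.
Round 3: C 61, A 51. C has a majority.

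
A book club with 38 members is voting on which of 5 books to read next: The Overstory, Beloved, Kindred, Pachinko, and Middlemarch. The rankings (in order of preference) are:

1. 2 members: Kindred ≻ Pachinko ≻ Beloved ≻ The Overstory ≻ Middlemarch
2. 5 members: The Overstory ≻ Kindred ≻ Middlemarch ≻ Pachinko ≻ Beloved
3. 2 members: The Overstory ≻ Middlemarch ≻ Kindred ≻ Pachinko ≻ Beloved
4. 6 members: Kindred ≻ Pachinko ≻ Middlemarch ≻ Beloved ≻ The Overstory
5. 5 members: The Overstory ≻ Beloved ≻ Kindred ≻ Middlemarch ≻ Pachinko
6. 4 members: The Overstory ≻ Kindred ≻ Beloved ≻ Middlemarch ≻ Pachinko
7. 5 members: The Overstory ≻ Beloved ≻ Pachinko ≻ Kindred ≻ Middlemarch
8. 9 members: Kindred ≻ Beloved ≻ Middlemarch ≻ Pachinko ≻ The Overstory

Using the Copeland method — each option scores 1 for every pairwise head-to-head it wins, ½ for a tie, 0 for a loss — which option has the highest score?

The Overstory

The Overstory: beats Beloved, Kindred, Pachinko, and Middlemarch → score 4.
Beloved: beats Pachinko and Middlemarch; loses to The Overstory and Kindred → score 2.
Kindred: beats Beloved, Pachinko, and Middlemarch; loses to The Overstory → score 3.
Pachinko: loses to The Overstory, Beloved, Kindred, and Middlemarch → score 0.
Middlemarch: beats Pachinko; loses to The Overstory, Beloved, and Kindred → score 1.
The Overstory has the best pairwise record.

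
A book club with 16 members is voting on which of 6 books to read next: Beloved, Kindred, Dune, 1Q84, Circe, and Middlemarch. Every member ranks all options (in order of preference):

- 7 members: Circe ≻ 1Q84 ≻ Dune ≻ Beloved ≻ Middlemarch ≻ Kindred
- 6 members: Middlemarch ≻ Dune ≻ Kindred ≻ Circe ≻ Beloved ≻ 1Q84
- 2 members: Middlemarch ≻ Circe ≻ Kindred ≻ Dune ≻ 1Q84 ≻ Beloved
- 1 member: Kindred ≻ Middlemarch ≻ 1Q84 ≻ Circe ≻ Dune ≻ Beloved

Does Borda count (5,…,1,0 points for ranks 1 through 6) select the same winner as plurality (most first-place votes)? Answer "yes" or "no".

no

Borda — scores: Beloved 20, Kindred 29, Dune 50, 1Q84 33, Circe 57, Middlemarch 51. Winner: Circe.
Plurality — first-place votes: Beloved 0, Kindred 1, Dune 0, 1Q84 0, Circe 7, Middlemarch 8. Winner: Middlemarch.
The two methods disagree.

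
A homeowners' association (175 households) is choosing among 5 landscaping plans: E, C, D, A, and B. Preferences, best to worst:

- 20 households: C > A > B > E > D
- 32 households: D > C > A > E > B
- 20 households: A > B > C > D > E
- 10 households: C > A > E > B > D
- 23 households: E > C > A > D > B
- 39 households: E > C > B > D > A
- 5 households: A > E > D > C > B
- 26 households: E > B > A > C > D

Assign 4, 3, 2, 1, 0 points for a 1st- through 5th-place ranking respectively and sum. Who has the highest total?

C

E: 20·1 + 32·1 + 20·0 + 10·2 + 23·4 + 39·4 + 5·3 + 26·4 = 439
C: 20·4 + 32·3 + 20·2 + 10·4 + 23·3 + 39·3 + 5·1 + 26·1 = 473
D: 20·0 + 32·4 + 20·1 + 10·0 + 23·1 + 39·1 + 5·2 + 26·0 = 220
A: 20·3 + 32·2 + 20·4 + 10·3 + 23·2 + 39·0 + 5·4 + 26·2 = 352
B: 20·2 + 32·0 + 20·3 + 10·1 + 23·0 + 39·2 + 5·0 + 26·3 = 266
C has the highest Borda score (473).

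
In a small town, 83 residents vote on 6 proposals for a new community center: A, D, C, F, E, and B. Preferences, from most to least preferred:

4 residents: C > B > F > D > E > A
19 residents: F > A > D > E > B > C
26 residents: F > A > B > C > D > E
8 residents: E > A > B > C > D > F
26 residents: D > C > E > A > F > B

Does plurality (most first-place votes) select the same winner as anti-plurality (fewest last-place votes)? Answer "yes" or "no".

no

Plurality — first-place votes: A 0, D 26, C 4, F 45, E 8, B 0. Winner: F.
Anti-plurality — last-place votes: A 4, D 0, C 19, F 8, E 26, B 26. Winner: D.
The two methods disagree.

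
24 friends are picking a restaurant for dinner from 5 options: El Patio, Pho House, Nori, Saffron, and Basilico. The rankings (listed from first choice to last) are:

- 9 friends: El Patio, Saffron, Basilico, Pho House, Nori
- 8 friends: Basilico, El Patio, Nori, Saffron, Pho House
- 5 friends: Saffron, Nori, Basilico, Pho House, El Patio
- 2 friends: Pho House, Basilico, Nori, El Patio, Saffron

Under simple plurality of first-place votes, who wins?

First-place votes: El Patio 9, Pho House 2, Nori 0, Saffron 5, Basilico 8.
El Patio has the most first-place votes.

El Patio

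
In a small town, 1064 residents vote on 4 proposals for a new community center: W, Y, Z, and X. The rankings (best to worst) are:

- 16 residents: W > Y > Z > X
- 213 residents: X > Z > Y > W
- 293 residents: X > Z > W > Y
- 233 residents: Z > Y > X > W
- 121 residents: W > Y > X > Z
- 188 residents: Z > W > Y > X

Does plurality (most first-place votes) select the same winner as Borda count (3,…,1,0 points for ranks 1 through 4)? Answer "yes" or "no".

no

Plurality — first-place votes: W 137, Y 0, Z 421, X 506. Winner: X.
Borda — scores: W 1080, Y 1141, Z 2291, X 1872. Winner: Z.
The two methods disagree.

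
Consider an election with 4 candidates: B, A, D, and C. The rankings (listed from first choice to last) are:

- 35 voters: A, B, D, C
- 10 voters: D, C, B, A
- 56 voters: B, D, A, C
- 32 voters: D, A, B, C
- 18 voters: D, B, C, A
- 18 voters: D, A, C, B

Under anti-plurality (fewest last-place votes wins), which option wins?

D

Last-place votes: B 18, A 28, D 0, C 123.
D is ranked last by the fewest voters, so D wins.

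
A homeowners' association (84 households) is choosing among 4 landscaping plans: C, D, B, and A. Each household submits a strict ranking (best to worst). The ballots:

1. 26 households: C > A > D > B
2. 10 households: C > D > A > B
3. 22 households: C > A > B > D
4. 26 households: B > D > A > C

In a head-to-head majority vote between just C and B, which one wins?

C

Voters preferring C to B: 58; preferring B to C: 26.
C wins the head-to-head.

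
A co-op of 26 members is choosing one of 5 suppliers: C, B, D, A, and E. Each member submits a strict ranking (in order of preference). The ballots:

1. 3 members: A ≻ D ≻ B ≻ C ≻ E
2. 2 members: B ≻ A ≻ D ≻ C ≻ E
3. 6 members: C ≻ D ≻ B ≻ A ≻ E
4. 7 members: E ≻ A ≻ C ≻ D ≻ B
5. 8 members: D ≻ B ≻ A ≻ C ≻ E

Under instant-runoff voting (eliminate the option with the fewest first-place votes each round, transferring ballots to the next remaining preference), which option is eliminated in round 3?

Round 1: C 6, B 2, D 8, A 3, E 7. Eliminate B.
Round 2: C 6, D 8, A 5, E 7. Eliminate A.
Round 3: C 6, D 13, E 7. Eliminate C.

C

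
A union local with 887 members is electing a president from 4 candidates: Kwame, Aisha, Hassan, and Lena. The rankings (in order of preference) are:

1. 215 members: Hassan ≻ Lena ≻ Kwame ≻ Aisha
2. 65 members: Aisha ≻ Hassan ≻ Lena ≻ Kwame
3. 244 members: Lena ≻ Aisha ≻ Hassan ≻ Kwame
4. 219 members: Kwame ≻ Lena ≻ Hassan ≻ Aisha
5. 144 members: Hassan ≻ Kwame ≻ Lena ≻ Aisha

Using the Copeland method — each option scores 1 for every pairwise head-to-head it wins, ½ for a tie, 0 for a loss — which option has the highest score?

Lena

Kwame: beats Aisha; loses to Hassan and Lena → score 1.
Aisha: loses to Kwame, Hassan, and Lena → score 0.
Hassan: beats Kwame and Aisha; loses to Lena → score 2.
Lena: beats Kwame, Aisha, and Hassan → score 3.
Lena has the best pairwise record.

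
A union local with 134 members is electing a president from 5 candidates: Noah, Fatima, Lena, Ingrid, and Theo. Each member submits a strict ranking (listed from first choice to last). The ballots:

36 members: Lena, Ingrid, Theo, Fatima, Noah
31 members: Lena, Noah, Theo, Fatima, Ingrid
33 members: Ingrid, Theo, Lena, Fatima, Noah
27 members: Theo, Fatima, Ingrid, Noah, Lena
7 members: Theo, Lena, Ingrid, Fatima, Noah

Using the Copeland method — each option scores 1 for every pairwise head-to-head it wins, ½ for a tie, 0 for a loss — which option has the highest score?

Noah: loses to Fatima, Lena, Ingrid, and Theo → score 0.
Fatima: beats Noah; loses to Lena, Ingrid, and Theo → score 1.
Lena: beats Noah, Fatima, and Ingrid; ties Theo → score 3.5.
Ingrid: beats Noah, Fatima, and Theo; loses to Lena → score 3.
Theo: beats Noah and Fatima; ties Lena; loses to Ingrid → score 2.5.
Lena has the best pairwise record.

Lena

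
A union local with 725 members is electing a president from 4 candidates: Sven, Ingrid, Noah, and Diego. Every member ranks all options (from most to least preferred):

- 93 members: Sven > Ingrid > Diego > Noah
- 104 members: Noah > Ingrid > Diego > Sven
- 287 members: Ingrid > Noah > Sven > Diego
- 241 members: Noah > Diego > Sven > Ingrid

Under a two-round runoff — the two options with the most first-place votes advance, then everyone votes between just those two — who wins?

Ingrid

Round 1 first-place votes: Sven 93, Ingrid 287, Noah 345, Diego 0.
Noah and Ingrid advance.
Runoff: Noah is preferred to Ingrid by 345 voters; Ingrid by 380.
Ingrid wins the runoff.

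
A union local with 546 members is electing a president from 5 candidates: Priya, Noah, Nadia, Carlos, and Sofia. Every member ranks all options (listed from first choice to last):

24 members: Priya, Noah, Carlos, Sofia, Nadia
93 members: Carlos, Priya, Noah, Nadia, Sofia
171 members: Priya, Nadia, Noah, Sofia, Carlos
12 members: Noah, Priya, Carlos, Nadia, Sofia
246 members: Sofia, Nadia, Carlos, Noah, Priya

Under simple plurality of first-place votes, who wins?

Sofia

First-place votes: Priya 195, Noah 12, Nadia 0, Carlos 93, Sofia 246.
Sofia has the most first-place votes.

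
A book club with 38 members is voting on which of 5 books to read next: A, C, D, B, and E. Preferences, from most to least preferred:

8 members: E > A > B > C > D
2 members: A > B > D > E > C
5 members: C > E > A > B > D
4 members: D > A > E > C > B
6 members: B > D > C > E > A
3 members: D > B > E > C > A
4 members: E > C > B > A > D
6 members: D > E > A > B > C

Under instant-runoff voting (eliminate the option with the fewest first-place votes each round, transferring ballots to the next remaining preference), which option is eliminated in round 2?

C

Round 1: A 2, C 5, D 13, B 6, E 12. Eliminate A.
Round 2: C 5, D 13, B 8, E 12. Eliminate C.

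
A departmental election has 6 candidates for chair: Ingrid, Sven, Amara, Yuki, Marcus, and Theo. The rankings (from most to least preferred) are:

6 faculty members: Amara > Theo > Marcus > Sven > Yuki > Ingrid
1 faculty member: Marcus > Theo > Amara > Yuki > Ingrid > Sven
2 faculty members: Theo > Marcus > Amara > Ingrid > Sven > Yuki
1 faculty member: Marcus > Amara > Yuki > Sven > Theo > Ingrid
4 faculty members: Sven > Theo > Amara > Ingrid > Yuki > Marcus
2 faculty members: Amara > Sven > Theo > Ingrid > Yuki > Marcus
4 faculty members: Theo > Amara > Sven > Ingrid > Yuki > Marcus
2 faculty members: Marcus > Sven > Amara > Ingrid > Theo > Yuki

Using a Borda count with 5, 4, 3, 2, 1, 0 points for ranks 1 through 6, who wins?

Amara

Ingrid: 6·0 + 1·1 + 2·2 + 1·0 + 4·2 + 2·2 + 4·2 + 2·2 = 29
Sven: 6·2 + 1·0 + 2·1 + 1·2 + 4·5 + 2·4 + 4·3 + 2·4 = 64
Amara: 6·5 + 1·3 + 2·3 + 1·4 + 4·3 + 2·5 + 4·4 + 2·3 = 87
Yuki: 6·1 + 1·2 + 2·0 + 1·3 + 4·1 + 2·1 + 4·1 + 2·0 = 21
Marcus: 6·3 + 1·5 + 2·4 + 1·5 + 4·0 + 2·0 + 4·0 + 2·5 = 46
Theo: 6·4 + 1·4 + 2·5 + 1·1 + 4·4 + 2·3 + 4·5 + 2·1 = 83
Amara has the highest Borda score (87).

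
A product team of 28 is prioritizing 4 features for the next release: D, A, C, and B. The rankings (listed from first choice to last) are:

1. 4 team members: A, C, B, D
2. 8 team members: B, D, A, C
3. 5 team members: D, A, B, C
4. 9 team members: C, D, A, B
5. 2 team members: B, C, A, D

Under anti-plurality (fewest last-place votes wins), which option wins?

A

Last-place votes: D 6, A 0, C 13, B 9.
A is ranked last by the fewest voters, so A wins.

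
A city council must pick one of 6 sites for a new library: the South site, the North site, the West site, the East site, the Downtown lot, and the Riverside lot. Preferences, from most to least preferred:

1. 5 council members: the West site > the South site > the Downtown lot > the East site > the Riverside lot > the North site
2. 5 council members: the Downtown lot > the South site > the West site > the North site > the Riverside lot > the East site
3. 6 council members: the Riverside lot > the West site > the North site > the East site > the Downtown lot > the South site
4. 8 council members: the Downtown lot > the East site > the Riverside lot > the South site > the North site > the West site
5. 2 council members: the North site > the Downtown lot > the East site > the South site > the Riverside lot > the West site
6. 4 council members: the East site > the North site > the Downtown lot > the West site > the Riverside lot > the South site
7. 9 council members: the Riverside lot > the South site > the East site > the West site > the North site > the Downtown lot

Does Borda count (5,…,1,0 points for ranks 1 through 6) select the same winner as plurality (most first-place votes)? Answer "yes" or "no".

Borda — scores: the South site 96, the North site 71, the West site 90, the East site 107, the Downtown lot 106, the Riverside lot 115. Winner: the Riverside lot.
Plurality — first-place votes: the South site 0, the North site 2, the West site 5, the East site 4, the Downtown lot 13, the Riverside lot 15. Winner: the Riverside lot.
The two methods agree.

yes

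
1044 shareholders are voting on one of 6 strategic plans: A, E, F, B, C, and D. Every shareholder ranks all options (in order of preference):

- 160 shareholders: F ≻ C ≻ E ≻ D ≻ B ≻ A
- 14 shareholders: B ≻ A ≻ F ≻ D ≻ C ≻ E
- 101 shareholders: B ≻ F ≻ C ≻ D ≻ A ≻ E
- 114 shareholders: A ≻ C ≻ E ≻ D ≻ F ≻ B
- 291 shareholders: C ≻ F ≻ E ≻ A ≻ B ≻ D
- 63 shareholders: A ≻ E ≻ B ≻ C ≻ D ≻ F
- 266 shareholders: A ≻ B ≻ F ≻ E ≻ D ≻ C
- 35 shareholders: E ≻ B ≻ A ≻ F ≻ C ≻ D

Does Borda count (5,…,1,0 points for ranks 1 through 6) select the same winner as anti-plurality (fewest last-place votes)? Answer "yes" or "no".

Borda — scores: A 3059, E 2654, F 3392, B 2419, C 3029, D 1107. Winner: F.
Anti-plurality — last-place votes: A 160, E 115, F 63, B 114, C 266, D 326. Winner: F.
The two methods agree.

yes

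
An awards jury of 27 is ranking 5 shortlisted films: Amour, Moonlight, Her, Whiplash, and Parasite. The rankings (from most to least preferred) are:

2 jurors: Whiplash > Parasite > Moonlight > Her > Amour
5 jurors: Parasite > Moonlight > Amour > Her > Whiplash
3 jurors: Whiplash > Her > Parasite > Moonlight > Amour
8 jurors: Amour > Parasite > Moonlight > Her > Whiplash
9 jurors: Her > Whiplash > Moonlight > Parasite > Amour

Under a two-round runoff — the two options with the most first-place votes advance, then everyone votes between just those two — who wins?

Round 1 first-place votes: Amour 8, Moonlight 0, Her 9, Whiplash 5, Parasite 5.
Her and Amour advance.
Runoff: Her is preferred to Amour by 14 voters; Amour by 13.
Her wins the runoff.

Her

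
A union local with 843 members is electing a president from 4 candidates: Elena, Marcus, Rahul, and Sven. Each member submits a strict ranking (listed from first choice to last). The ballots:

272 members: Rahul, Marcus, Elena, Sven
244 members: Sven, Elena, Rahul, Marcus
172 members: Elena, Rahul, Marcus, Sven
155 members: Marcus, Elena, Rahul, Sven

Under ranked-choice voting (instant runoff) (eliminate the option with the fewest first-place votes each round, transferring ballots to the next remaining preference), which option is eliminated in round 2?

Sven

Round 1: Elena 172, Marcus 155, Rahul 272, Sven 244. Eliminate Marcus.
Round 2: Elena 327, Rahul 272, Sven 244. Eliminate Sven.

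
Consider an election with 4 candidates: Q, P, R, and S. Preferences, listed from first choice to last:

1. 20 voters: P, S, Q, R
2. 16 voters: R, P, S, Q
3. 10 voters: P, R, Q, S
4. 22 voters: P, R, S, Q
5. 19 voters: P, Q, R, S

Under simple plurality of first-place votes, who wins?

First-place votes: Q 0, P 71, R 16, S 0.
P has the most first-place votes.

P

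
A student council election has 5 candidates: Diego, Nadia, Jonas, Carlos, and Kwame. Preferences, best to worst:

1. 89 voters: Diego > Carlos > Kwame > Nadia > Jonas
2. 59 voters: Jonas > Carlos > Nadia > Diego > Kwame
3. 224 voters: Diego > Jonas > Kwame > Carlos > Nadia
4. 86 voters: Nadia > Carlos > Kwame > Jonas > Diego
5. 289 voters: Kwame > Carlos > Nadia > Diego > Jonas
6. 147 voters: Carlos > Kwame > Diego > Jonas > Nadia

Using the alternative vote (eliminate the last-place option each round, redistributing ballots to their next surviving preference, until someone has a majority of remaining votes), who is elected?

Round 1: Diego 313, Nadia 86, Jonas 59, Carlos 147, Kwame 289. Eliminate Jonas.
Round 2: Diego 313, Nadia 86, Carlos 206, Kwame 289. Eliminate Nadia.
Round 3: Diego 313, Carlos 292, Kwame 289. Eliminate Kwame.
Round 4: Diego 313, Carlos 581. Carlos has a majority.

Carlos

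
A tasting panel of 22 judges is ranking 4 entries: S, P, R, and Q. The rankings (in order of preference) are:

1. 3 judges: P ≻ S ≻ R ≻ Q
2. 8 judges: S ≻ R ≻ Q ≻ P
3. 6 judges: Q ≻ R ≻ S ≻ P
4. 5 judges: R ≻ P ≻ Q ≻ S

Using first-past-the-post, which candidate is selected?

S

First-place votes: S 8, P 3, R 5, Q 6.
S has the most first-place votes.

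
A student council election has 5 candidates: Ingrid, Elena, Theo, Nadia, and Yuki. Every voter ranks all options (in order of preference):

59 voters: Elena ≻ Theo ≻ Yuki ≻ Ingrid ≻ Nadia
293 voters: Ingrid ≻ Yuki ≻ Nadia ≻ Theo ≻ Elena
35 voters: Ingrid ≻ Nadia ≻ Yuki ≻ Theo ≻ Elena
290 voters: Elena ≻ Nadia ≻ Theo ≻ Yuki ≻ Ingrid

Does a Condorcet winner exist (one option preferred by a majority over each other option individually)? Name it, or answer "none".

Elena vs Ingrid: 349–328 for Elena.
Elena vs Theo: 349–328 for Elena.
Elena vs Nadia: 349–328 for Elena.
Elena vs Yuki: 349–328 for Elena.
Elena beats every other option head-to-head.

Elena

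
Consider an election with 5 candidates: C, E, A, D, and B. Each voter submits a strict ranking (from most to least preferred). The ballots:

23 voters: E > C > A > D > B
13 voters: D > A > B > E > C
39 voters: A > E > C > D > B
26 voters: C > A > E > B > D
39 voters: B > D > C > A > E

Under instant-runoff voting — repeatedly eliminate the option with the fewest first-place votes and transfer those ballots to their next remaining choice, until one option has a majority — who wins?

Round 1: C 26, E 23, A 39, D 13, B 39. Eliminate D.
Round 2: C 26, E 23, A 52, B 39. Eliminate E.
Round 3: C 49, A 52, B 39. Eliminate B.
Round 4: C 88, A 52. C has a majority.

C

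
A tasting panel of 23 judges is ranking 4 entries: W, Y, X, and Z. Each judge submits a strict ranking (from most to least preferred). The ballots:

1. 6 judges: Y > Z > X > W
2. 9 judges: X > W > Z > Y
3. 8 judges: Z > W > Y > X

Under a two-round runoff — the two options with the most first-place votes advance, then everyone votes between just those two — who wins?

Z

Round 1 first-place votes: W 0, Y 6, X 9, Z 8.
X and Z advance.
Runoff: X is preferred to Z by 9 voters; Z by 14.
Z wins the runoff.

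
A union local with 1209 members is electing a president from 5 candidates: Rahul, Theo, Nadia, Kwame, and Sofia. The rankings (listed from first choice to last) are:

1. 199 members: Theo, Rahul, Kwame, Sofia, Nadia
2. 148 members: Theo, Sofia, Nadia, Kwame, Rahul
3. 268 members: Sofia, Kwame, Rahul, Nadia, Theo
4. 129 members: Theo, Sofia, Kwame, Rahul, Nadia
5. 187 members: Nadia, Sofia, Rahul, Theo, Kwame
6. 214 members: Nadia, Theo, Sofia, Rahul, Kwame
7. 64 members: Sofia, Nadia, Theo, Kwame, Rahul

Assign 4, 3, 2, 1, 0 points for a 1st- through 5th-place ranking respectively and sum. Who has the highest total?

Rahul: 199·3 + 148·0 + 268·2 + 129·1 + 187·2 + 214·1 + 64·0 = 1850
Theo: 199·4 + 148·4 + 268·0 + 129·4 + 187·1 + 214·3 + 64·2 = 2861
Nadia: 199·0 + 148·2 + 268·1 + 129·0 + 187·4 + 214·4 + 64·3 = 2360
Kwame: 199·2 + 148·1 + 268·3 + 129·2 + 187·0 + 214·0 + 64·1 = 1672
Sofia: 199·1 + 148·3 + 268·4 + 129·3 + 187·3 + 214·2 + 64·4 = 3347
Sofia has the highest Borda score (3347).

Sofia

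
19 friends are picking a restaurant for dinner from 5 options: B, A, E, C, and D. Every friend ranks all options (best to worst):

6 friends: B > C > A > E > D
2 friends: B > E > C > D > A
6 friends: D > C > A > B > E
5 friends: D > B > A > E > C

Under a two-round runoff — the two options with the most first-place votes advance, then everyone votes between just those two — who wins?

D

Round 1 first-place votes: B 8, A 0, E 0, C 0, D 11.
D and B advance.
Runoff: D is preferred to B by 11 voters; B by 8.
D wins the runoff.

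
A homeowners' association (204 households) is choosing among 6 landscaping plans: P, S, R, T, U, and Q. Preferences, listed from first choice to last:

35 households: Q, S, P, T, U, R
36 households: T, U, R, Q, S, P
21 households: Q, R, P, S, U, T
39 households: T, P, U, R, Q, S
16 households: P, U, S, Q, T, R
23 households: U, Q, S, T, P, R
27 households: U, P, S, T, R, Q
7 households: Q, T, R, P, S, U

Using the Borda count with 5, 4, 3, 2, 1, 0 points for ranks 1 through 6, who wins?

P: 35·3 + 36·0 + 21·3 + 39·4 + 16·5 + 23·1 + 27·4 + 7·2 = 549
S: 35·4 + 36·1 + 21·2 + 39·0 + 16·3 + 23·3 + 27·3 + 7·1 = 423
R: 35·0 + 36·3 + 21·4 + 39·2 + 16·0 + 23·0 + 27·1 + 7·3 = 318
T: 35·2 + 36·5 + 21·0 + 39·5 + 16·1 + 23·2 + 27·2 + 7·4 = 589
U: 35·1 + 36·4 + 21·1 + 39·3 + 16·4 + 23·5 + 27·5 + 7·0 = 631
Q: 35·5 + 36·2 + 21·5 + 39·1 + 16·2 + 23·4 + 27·0 + 7·5 = 550
U has the highest Borda score (631).

U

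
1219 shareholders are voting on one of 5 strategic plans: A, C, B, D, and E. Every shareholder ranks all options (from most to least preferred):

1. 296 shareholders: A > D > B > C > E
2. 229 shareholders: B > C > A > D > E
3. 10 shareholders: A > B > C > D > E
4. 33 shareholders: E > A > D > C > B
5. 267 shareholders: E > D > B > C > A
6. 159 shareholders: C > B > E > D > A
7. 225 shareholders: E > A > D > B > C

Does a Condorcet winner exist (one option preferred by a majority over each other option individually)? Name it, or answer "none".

none

Checking pairwise contests:
C beats A 655–564.
B beats C 1027–192.
D beats B 821–398.
A beats D 793–426.
C beats E 694–525.
Every option loses at least one head-to-head, so there is no Condorcet winner.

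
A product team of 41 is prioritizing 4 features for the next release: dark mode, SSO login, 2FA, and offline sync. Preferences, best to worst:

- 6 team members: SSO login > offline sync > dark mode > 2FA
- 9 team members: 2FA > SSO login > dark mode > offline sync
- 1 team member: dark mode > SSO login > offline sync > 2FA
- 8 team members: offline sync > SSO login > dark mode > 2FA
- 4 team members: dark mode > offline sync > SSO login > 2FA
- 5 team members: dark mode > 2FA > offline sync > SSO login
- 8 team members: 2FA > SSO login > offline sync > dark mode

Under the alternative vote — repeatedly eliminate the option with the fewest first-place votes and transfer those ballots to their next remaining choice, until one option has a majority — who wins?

Round 1: dark mode 10, SSO login 6, 2FA 17, offline sync 8. Eliminate SSO login.
Round 2: dark mode 10, 2FA 17, offline sync 14. Eliminate dark mode.
Round 3: 2FA 22, offline sync 19. 2FA has a majority.

2FA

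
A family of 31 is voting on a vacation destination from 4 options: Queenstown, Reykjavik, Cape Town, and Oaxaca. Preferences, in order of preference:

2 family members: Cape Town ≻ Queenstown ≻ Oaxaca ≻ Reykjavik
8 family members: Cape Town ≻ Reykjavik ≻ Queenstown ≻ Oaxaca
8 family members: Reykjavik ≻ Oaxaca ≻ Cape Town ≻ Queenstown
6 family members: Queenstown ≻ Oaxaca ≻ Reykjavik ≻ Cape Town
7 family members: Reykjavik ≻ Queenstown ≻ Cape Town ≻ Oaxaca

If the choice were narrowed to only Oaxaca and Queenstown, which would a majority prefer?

Queenstown

Voters preferring Oaxaca to Queenstown: 8; preferring Queenstown to Oaxaca: 23.
Queenstown wins the head-to-head.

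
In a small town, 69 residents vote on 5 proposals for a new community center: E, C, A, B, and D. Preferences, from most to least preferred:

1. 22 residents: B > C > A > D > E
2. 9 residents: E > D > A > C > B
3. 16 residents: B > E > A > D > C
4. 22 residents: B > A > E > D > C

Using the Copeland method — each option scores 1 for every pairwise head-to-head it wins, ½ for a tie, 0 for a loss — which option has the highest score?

E: beats C and D; loses to A and B → score 2.
C: loses to E, A, B, and D → score 0.
A: beats E, C, and D; loses to B → score 3.
B: beats E, C, A, and D → score 4.
D: beats C; loses to E, A, and B → score 1.
B has the best pairwise record.

B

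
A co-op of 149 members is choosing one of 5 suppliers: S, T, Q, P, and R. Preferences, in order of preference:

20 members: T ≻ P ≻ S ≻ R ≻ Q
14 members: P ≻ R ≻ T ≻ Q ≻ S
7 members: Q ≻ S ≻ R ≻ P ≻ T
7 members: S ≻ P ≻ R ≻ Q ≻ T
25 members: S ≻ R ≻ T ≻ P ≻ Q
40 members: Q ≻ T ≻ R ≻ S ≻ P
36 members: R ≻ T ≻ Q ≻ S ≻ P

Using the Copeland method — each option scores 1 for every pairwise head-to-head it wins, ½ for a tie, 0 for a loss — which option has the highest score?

S: beats P; loses to T, Q, and R → score 1.
T: beats S, Q, and P; loses to R → score 3.
Q: beats S and P; loses to T and R → score 2.
P: loses to S, T, Q, and R → score 0.
R: beats S, T, Q, and P → score 4.
R has the best pairwise record.

R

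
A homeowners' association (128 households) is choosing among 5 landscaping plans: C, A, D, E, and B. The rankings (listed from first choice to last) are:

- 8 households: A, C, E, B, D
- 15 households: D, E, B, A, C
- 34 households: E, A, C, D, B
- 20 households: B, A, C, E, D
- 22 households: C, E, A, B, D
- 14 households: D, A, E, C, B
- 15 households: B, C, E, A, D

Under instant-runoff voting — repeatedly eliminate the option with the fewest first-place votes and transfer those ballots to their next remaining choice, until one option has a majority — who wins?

E

Round 1: C 22, A 8, D 29, E 34, B 35. Eliminate A.
Round 2: C 30, D 29, E 34, B 35. Eliminate D.
Round 3: C 30, E 63, B 35. Eliminate C.
Round 4: E 93, B 35. E has a majority.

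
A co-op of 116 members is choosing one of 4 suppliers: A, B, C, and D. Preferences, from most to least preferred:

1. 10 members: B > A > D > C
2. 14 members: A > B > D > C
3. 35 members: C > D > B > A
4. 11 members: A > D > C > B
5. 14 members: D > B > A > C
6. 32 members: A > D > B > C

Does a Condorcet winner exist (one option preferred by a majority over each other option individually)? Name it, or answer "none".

none

Checking pairwise contests:
B beats A 59–57.
D beats B 92–24.
A beats C 81–35.
A beats D 67–49.
Every option loses at least one head-to-head, so there is no Condorcet winner.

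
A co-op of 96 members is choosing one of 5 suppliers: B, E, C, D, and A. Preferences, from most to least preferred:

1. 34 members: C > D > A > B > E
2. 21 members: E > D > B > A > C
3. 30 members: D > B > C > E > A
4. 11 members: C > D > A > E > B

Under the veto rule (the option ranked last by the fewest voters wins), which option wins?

D

Last-place votes: B 11, E 34, C 21, D 0, A 30.
D is ranked last by the fewest voters, so D wins.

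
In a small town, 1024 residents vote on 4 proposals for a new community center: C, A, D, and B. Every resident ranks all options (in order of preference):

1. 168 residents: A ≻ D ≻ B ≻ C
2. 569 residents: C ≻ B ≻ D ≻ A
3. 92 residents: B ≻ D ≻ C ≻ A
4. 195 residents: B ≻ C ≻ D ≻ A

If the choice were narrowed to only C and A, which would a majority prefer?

Voters preferring C to A: 856; preferring A to C: 168.
C wins the head-to-head.

C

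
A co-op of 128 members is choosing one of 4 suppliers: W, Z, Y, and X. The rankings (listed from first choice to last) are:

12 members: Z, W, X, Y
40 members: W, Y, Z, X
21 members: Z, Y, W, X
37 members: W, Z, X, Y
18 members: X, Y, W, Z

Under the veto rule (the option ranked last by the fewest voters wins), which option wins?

W

Last-place votes: W 0, Z 18, Y 49, X 61.
W is ranked last by the fewest voters, so W wins.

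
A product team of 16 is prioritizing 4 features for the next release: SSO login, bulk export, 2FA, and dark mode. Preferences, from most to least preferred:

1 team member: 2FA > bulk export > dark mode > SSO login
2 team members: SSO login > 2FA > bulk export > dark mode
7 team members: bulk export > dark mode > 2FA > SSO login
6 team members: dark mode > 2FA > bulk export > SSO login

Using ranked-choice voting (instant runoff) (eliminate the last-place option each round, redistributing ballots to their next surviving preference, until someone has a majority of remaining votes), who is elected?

bulk export

Round 1: SSO login 2, bulk export 7, 2FA 1, dark mode 6. Eliminate 2FA.
Round 2: SSO login 2, bulk export 8, dark mode 6. Eliminate SSO login.
Round 3: bulk export 10, dark mode 6. Bulk export has a majority.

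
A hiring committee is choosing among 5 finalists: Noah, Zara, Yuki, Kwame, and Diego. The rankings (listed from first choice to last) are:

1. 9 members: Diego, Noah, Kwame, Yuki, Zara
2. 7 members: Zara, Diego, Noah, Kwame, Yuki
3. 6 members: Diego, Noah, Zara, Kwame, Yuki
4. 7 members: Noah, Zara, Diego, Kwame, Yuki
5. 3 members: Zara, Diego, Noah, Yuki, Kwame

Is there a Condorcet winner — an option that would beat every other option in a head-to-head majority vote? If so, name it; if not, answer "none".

Checking pairwise contests:
Diego beats Noah 25–7.
Noah beats Zara 22–10.
Noah beats Yuki 32–0.
Noah beats Kwame 32–0.
Zara beats Diego 17–15.
Every option loses at least one head-to-head, so there is no Condorcet winner.

none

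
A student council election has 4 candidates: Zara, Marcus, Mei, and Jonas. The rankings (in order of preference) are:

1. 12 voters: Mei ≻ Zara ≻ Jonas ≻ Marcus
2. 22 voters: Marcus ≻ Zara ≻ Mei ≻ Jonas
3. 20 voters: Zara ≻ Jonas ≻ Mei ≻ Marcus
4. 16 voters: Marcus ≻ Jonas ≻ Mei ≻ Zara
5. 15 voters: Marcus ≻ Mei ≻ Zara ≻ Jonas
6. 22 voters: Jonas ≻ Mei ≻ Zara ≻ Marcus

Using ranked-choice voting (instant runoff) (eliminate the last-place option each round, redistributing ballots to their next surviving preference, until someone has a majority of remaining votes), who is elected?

Zara

Round 1: Zara 20, Marcus 53, Mei 12, Jonas 22. Eliminate Mei.
Round 2: Zara 32, Marcus 53, Jonas 22. Eliminate Jonas.
Round 3: Zara 54, Marcus 53. Zara has a majority.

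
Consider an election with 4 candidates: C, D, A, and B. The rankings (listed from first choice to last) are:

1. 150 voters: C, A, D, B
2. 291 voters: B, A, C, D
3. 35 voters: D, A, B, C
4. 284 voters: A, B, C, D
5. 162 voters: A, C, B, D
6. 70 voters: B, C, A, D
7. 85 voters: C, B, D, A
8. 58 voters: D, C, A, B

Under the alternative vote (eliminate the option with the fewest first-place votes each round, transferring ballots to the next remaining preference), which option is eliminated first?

Round 1: C 235, D 93, A 446, B 361. Eliminate D.

D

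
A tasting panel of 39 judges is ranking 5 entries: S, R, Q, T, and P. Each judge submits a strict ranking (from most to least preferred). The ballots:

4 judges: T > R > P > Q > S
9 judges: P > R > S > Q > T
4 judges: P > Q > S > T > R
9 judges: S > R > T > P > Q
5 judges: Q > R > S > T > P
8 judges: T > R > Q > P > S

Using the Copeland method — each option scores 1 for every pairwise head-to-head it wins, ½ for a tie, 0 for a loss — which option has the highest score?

S: beats T; loses to R, Q, and P → score 1.
R: beats S, Q, T, and P → score 4.
Q: beats S; loses to R, T, and P → score 1.
T: beats Q and P; loses to S and R → score 2.
P: beats S and Q; loses to R and T → score 2.
R has the best pairwise record.

R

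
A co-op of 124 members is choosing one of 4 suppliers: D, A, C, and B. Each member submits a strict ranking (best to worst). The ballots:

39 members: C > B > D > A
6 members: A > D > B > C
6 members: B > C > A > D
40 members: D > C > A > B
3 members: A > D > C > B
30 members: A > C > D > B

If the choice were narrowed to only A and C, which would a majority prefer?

Voters preferring A to C: 39; preferring C to A: 85.
C wins the head-to-head.

C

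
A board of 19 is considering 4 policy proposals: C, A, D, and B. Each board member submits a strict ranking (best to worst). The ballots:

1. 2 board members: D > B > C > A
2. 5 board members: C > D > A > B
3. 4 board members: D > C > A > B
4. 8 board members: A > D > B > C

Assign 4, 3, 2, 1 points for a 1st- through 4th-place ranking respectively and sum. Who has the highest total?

C: 2·2 + 5·4 + 4·3 + 8·1 = 44
A: 2·1 + 5·2 + 4·2 + 8·4 = 52
D: 2·4 + 5·3 + 4·4 + 8·3 = 63
B: 2·3 + 5·1 + 4·1 + 8·2 = 31
D has the highest Borda score (63).

D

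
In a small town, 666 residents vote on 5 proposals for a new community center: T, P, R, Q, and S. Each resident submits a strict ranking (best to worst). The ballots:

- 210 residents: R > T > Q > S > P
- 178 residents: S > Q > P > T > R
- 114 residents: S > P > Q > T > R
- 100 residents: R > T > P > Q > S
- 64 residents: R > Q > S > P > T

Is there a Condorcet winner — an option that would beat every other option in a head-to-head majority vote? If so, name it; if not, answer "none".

R

R vs T: 374–292 for R.
R vs P: 374–292 for R.
R vs Q: 374–292 for R.
R vs S: 374–292 for R.
R beats every other option head-to-head.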